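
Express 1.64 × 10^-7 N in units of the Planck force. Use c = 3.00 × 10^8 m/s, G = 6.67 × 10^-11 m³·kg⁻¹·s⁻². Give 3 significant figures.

1.35 × 10^-51

Planck force: F_P = c⁴/G = 1.21 × 10^44 N.
1.64 × 10^-7 / 1.21 × 10^44 = 1.35 × 10^-51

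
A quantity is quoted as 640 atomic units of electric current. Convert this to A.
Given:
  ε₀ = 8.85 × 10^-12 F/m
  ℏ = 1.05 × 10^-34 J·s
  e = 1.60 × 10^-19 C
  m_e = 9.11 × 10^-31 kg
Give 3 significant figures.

One atomic unit of electric current: I_au = e E_h/ℏ = m_e e⁵/((4πε₀)²ℏ³) = 6.67 × 10^-3 A.
640 × 6.67 × 10^-3 A = 4.27 A

4.27 A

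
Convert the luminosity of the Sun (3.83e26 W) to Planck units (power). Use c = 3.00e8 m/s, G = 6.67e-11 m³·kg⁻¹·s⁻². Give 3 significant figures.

1.05e-26

Planck power: P_P = c⁵/G = 3.64e52 W.
3.83e26 / 3.64e52 = 1.05e-26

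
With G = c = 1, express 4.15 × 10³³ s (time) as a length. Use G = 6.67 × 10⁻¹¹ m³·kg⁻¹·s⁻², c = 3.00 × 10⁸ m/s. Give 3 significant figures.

Time → length via c.
4.15 × 10³³ s × (c) = 1.24 × 10⁴² m

1.24 × 10⁴² m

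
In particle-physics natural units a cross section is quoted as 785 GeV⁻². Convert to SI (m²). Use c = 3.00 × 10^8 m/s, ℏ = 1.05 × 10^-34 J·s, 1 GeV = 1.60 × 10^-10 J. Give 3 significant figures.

Area is [L]² = [E]⁻²·(ℏc)²; restore (ℏc)².
1 GeV⁻² → (ℏc)² × (1 GeV in J)⁻² = 3.88 × 10^-32 m².
Result: 785 × 3.88 × 10^-32 = 3.04 × 10^-29 m².

3.04 × 10^-29 m²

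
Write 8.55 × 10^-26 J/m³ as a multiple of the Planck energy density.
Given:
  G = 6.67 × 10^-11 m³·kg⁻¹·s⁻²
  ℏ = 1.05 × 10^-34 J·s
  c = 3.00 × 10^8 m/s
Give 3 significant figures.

1.83 × 10^-139

Planck energy density: u_P = c⁷/(ℏG²) = 4.68 × 10^113 J/m³.
8.55 × 10^-26 / 4.68 × 10^113 = 1.83 × 10^-139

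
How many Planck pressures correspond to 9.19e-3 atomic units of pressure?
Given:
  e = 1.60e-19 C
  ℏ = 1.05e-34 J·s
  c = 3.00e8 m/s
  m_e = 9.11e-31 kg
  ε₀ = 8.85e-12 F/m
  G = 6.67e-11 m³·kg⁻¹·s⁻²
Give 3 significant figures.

atomic unit of pressure: P_au = E_h/a₀³ = m_e⁴e¹⁰/((4πε₀)⁵ℏ⁸) = 3.01e13 Pa
Planck pressure: p_P = c⁷/(ℏG²) = 4.68e113 Pa
9.19e-3 × 3.01e13 / 4.68e113 = 5.91e-103

5.91e-103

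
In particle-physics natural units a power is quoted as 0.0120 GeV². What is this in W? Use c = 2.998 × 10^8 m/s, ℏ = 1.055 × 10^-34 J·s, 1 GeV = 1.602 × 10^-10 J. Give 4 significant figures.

2.919 × 10^12 W

Power is [E]/[T] = [E]²/ℏ.
1 GeV² → 1/ℏ × (1 GeV in J)² = 2.433 × 10^14 W.
Result: 0.0120 × 2.433 × 10^14 = 2.919 × 10^12 W.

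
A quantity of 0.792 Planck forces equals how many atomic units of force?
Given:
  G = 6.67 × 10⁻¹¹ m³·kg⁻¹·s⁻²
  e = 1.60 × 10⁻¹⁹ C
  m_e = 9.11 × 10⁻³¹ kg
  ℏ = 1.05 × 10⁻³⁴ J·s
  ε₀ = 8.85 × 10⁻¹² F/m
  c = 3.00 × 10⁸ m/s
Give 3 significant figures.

Planck force: F_P = c⁴/G = 1.21 × 10⁴⁴ N
atomic unit of force: F_au = E_h/a₀ = m_e²e⁶/((4πε₀)³ℏ⁴) = 8.33 × 10⁻⁸ N
0.792 × 1.21 × 10⁴⁴ / 8.33 × 10⁻⁸ = 1.15 × 10⁵¹

1.15 × 10⁵¹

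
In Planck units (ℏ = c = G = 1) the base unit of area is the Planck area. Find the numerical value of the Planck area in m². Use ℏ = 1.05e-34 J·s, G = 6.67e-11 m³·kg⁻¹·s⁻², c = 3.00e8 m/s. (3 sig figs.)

A_P = ℏG/c³
  = 7.00e-45 / 2.70e25
  = 2.59e-70 m²

2.59e-70 m²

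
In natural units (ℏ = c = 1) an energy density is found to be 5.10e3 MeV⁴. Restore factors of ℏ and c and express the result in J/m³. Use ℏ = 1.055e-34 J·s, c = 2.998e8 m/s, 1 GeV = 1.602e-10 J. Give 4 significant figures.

1.062e29 J/m³

[E]/[L]³ = [E]⁴/(ℏc)³; restore (ℏc)⁻³.
1 GeV⁴ → 1/(ℏc)³ × (1 GeV in J)⁴ = 2.082e37 J/m³.
Convert the energy scale: 5.10e3 MeV⁴ = 5.10e-9 GeV⁴.
Result: 5.10e-9 × 2.082e37 = 1.062e29 J/m³.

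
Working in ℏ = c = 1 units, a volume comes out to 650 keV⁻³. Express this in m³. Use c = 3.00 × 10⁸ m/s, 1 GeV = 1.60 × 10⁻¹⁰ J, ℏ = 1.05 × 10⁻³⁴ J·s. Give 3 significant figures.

Volume is [L]³ = [E]⁻³·(ℏc)³.
1 GeV⁻³ → (ℏc)³ × (1 GeV in J)⁻³ = 7.63 × 10⁻⁴⁸ m³.
Convert the energy scale: 650 keV⁻³ = 6.50 × 10²⁰ GeV⁻³.
Result: 6.50 × 10²⁰ × 7.63 × 10⁻⁴⁸ = 4.96 × 10⁻²⁷ m³.

4.96 × 10⁻²⁷ m³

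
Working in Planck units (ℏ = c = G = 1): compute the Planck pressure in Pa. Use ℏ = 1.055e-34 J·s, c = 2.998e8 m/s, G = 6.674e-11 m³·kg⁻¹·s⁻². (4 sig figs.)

The unique combination of the constants set to 1 with dimensions of pressure is p_P = c⁷/(ℏG²).
  = 2.177e59 / 4.699e-55
  = 4.632e113 Pa

4.632e113 Pa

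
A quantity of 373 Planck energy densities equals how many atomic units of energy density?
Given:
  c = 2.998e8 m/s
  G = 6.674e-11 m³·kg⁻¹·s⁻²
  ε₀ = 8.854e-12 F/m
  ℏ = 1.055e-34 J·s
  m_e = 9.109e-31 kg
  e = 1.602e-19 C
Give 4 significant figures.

5.899e102

Planck energy density: u_P = c⁷/(ℏG²) = 4.632e113 J/m³
atomic unit of energy density: u_au = E_h/a₀³ = m_e⁴e¹⁰/((4πε₀)⁵ℏ⁸) = 2.929e13 J/m³
373 × 4.632e113 / 2.929e13 = 5.899e102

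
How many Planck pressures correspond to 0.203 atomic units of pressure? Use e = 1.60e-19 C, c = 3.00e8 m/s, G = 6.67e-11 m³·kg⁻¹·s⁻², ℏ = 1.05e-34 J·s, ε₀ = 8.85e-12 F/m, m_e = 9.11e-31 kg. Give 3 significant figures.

1.31e-101

atomic unit of pressure: P_au = E_h/a₀³ = m_e⁴e¹⁰/((4πε₀)⁵ℏ⁸) = 3.01e13 Pa
Planck pressure: p_P = c⁷/(ℏG²) = 4.68e113 Pa
0.203 × 3.01e13 / 4.68e113 = 1.31e-101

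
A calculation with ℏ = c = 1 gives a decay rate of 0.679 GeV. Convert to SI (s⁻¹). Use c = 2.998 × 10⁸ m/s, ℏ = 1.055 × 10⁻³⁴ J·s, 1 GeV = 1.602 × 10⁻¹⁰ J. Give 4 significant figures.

1.031 × 10²⁴ s⁻¹

A rate is [E]/ℏ; divide by ℏ.
1 GeV → 1/ℏ × (1 GeV in J) = 1.518 × 10²⁴ s⁻¹.
Result: 0.679 × 1.518 × 10²⁴ = 1.031 × 10²⁴ s⁻¹.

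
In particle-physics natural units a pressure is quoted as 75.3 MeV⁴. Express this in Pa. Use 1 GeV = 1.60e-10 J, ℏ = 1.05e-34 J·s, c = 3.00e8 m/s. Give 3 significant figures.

1.58e27 Pa

Pressure is [E]/[L]³ = [E]⁴/(ℏc)³.
1 GeV⁴ → 1/(ℏc)³ × (1 GeV in J)⁴ = 2.10e37 Pa.
Convert the energy scale: 75.3 MeV⁴ = 7.53e-11 GeV⁴.
Result: 7.53e-11 × 2.10e37 = 1.58e27 Pa.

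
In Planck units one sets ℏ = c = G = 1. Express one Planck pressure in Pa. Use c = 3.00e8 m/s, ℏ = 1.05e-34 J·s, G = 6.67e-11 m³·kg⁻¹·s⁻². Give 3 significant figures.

p_P = c⁷/(ℏG²)
  = 2.19e59 / 4.67e-55
  = 4.68e113 Pa

4.68e113 Pa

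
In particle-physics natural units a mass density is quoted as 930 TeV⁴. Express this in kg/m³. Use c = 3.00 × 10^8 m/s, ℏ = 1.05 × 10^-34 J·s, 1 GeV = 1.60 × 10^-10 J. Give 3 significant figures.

Mass density is [E]/(c²[L]³) = [E]⁴/(ℏ³c⁵).
1 GeV⁴ → 1/(ℏ³c⁵) × (1 GeV in J)⁴ = 2.33 × 10^20 kg/m³.
Convert the energy scale: 930 TeV⁴ = 9.30 × 10^14 GeV⁴.
Result: 9.30 × 10^14 × 2.33 × 10^20 = 2.17 × 10^35 kg/m³.

2.17 × 10^35 kg/m³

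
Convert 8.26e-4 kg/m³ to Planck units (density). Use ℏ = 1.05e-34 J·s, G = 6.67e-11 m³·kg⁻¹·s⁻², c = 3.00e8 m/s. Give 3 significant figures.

1.59e-100

Planck density: ρ_P = c⁵/(ℏG²) = 5.20e96 kg/m³.
8.26e-4 / 5.20e96 = 1.59e-100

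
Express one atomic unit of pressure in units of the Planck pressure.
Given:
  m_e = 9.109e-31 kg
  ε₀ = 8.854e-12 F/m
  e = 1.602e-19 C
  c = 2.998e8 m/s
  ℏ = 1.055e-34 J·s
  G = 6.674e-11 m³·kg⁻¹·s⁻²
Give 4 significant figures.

atomic unit of pressure: P_au = E_h/a₀³ = m_e⁴e¹⁰/((4πε₀)⁵ℏ⁸) = 2.929e13 Pa
Planck pressure: p_P = c⁷/(ℏG²) = 4.632e113 Pa
ratio = 2.929e13 / 4.632e113 = 6.323e-101

6.323e-101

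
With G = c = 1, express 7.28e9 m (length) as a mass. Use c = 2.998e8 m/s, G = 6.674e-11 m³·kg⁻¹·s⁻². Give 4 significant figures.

Length → mass via c²/G.
7.28e9 m × (c²/G) = 9.804e36 kg

9.804e36 kg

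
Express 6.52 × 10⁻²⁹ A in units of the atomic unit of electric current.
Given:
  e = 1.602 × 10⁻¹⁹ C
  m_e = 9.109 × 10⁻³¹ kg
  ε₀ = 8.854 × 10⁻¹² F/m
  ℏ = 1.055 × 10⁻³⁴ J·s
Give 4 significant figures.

atomic unit of electric current: I_au = e E_h/ℏ = m_e e⁵/((4πε₀)²ℏ³) = 6.612 × 10⁻³ A.
6.52 × 10⁻²⁹ / 6.612 × 10⁻³ = 9.861 × 10⁻²⁷

9.861 × 10⁻²⁷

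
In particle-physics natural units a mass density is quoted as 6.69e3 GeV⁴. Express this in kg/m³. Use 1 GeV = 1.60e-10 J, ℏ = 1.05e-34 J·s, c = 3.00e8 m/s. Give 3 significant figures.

Mass density is [E]/(c²[L]³) = [E]⁴/(ℏ³c⁵).
1 GeV⁴ → 1/(ℏ³c⁵) × (1 GeV in J)⁴ = 2.33e20 kg/m³.
Result: 6.69e3 × 2.33e20 = 1.56e24 kg/m³.

1.56e24 kg/m³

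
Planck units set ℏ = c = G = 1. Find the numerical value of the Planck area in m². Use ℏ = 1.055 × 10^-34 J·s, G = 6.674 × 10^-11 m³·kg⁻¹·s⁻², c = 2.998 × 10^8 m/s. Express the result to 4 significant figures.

2.613 × 10^-70 m²

From ℏ = c = G = 1 the area scale is A_P = ℏG/c³.
  = 7.041 × 10^-45 / 2.695 × 10^25
  = 2.613 × 10^-70 m²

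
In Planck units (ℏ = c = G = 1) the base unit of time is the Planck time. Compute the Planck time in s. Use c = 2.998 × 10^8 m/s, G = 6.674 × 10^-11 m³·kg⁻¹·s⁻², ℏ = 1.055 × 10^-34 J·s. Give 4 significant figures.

5.392 × 10^-44 s

t_P = √(ℏG/c⁵)
  = √(2.907 × 10^-87)
  = 5.392 × 10^-44 s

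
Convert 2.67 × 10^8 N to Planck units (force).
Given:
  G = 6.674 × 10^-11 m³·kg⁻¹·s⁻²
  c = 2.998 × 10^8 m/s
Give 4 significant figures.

Planck force: F_P = c⁴/G = 1.210 × 10^44 N.
2.67 × 10^8 / 1.210 × 10^44 = 2.206 × 10^-36

2.206 × 10^-36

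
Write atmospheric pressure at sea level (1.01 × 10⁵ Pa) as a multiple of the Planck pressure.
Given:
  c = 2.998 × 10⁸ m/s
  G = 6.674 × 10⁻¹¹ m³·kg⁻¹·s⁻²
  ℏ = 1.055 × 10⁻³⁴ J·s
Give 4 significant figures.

2.180 × 10⁻¹⁰⁹

Planck pressure: p_P = c⁷/(ℏG²) = 4.632 × 10¹¹³ Pa.
1.01 × 10⁵ / 4.632 × 10¹¹³ = 2.180 × 10⁻¹⁰⁹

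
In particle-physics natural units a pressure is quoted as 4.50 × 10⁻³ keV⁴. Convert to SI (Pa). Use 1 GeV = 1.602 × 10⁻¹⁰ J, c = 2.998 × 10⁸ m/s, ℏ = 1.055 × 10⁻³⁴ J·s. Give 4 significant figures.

Pressure is [E]/[L]³ = [E]⁴/(ℏc)³.
1 GeV⁴ → 1/(ℏc)³ × (1 GeV in J)⁴ = 2.082 × 10³⁷ Pa.
Convert the energy scale: 4.50 × 10⁻³ keV⁴ = 4.50 × 10⁻²⁷ GeV⁴.
Result: 4.50 × 10⁻²⁷ × 2.082 × 10³⁷ = 9.367 × 10¹⁰ Pa.

9.367 × 10¹⁰ Pa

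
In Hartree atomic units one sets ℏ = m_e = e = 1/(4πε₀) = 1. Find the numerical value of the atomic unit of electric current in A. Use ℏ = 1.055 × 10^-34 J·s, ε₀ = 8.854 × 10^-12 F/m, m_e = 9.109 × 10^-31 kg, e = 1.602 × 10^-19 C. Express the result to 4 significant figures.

I_au = e E_h/ℏ = m_e e⁵/((4πε₀)²ℏ³)
E_h = 4.354 × 10^-18 J
e·E_h/ℏ = 6.612 × 10^-3 A

6.612 × 10^-3 A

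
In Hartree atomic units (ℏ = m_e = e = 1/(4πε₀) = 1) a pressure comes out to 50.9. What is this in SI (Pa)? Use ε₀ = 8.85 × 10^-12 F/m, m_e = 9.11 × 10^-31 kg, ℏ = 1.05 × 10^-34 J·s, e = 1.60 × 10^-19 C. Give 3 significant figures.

1.53 × 10^15 Pa

One atomic unit of pressure: P_au = E_h/a₀³ = m_e⁴e¹⁰/((4πε₀)⁵ℏ⁸) = 3.01 × 10^13 Pa.
50.9 × 3.01 × 10^13 Pa = 1.53 × 10^15 Pa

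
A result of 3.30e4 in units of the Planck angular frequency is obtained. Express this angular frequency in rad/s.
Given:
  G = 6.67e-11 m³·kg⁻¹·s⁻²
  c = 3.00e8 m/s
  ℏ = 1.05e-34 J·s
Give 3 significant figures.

6.15e47 rad/s

One Planck angular frequency: ω_P = √(c⁵/(ℏG)) = 1.86e43 rad/s.
3.30e4 × 1.86e43 rad/s = 6.15e47 rad/s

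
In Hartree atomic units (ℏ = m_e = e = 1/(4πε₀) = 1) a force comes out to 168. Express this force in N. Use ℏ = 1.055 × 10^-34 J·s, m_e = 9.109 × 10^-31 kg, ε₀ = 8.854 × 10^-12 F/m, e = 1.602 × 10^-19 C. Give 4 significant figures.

One atomic unit of force: F_au = E_h/a₀ = m_e²e⁶/((4πε₀)³ℏ⁴) = 8.220 × 10^-8 N.
168 × 8.220 × 10^-8 N = 1.381 × 10^-5 N

1.381 × 10^-5 N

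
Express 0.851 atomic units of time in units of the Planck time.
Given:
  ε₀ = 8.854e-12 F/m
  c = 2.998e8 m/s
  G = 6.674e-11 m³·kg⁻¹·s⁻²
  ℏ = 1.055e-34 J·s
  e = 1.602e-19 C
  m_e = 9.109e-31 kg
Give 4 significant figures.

3.824e26

atomic unit of time: τ_au = (4πε₀)²ℏ³/(m_e e⁴) = 2.423e-17 s
Planck time: t_P = √(ℏG/c⁵) = 5.392e-44 s
0.851 × 2.423e-17 / 5.392e-44 = 3.824e26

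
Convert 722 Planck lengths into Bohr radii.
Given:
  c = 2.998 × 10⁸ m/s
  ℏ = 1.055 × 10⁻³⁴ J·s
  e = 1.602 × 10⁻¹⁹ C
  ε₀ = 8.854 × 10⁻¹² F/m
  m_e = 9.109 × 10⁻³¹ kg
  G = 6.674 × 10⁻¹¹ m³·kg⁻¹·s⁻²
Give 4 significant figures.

2.203 × 10⁻²²

Planck length: ℓ_P = √(ℏG/c³) = 1.616 × 10⁻³⁵ m
Bohr radius: a₀ = 4πε₀ℏ²/(m_e e²) = 5.297 × 10⁻¹¹ m
722 × 1.616 × 10⁻³⁵ / 5.297 × 10⁻¹¹ = 2.203 × 10⁻²²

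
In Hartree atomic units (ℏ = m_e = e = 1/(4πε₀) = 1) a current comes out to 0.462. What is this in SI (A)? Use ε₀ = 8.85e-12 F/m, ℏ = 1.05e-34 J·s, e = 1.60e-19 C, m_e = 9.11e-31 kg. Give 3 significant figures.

3.08e-3 A

One atomic unit of electric current: I_au = e E_h/ℏ = m_e e⁵/((4πε₀)²ℏ³) = 6.67e-3 A.
0.462 × 6.67e-3 A = 3.08e-3 A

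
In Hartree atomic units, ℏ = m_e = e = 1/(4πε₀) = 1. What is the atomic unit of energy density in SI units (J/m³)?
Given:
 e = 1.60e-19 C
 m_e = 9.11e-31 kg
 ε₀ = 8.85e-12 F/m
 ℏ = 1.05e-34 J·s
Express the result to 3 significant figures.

3.01e13 J/m³

Dimensional analysis gives u_au = E_h/a₀³ = m_e⁴e¹⁰/((4πε₀)⁵ℏ⁸).
E_h = 4.38e-18 J
a₀ = 5.26e-11 m
E_h/a₀³ = 3.01e13 J/m³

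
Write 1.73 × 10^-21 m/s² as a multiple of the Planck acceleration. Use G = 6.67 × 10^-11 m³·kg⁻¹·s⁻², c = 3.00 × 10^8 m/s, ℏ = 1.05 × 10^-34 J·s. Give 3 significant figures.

3.10 × 10^-73

Planck acceleration: a_P = √(c⁷/(ℏG)) = 5.59 × 10^51 m/s².
1.73 × 10^-21 / 5.59 × 10^51 = 3.10 × 10^-73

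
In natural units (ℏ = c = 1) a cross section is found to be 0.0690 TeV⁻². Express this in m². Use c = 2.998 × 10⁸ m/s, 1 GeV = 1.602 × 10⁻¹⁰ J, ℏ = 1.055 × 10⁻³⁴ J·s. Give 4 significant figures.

Area is [L]² = [E]⁻²·(ℏc)²; restore (ℏc)².
1 GeV⁻² → (ℏc)² × (1 GeV in J)⁻² = 3.898 × 10⁻³² m².
Convert the energy scale: 0.0690 TeV⁻² = 6.90 × 10⁻⁸ GeV⁻².
Result: 6.90 × 10⁻⁸ × 3.898 × 10⁻³² = 2.690 × 10⁻³⁹ m².

2.690 × 10⁻³⁹ m²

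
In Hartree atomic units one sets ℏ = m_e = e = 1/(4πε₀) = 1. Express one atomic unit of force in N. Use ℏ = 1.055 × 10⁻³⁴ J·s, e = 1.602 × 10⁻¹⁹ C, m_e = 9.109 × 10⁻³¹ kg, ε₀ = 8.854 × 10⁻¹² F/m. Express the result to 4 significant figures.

8.220 × 10⁻⁸ N

F_au = E_h/a₀ = m_e²e⁶/((4πε₀)³ℏ⁴)
E_h = 4.354 × 10⁻¹⁸ J
a₀ = 5.297 × 10⁻¹¹ m
E_h/a₀ = 8.220 × 10⁻⁸ N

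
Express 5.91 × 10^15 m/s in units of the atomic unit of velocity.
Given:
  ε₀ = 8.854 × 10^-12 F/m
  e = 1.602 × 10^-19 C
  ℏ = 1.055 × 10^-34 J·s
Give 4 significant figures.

atomic unit of velocity: v_au = e²/(4πε₀ℏ) = 2.186 × 10^6 m/s.
5.91 × 10^15 / 2.186 × 10^6 = 2.703 × 10^9

2.703 × 10^9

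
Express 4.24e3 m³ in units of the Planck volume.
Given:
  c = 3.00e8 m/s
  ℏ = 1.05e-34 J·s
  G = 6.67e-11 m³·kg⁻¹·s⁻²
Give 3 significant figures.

Planck volume: V_P = (ℏG/c³)^(3/2) = 4.18e-105 m³.
4.24e3 / 4.18e-105 = 1.01e108

1.01e108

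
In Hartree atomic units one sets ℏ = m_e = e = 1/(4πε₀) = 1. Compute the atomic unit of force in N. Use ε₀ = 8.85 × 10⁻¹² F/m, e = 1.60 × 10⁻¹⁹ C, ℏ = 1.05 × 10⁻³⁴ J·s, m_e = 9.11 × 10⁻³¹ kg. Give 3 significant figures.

8.33 × 10⁻⁸ N

F_au = E_h/a₀ = m_e²e⁶/((4πε₀)³ℏ⁴)
E_h = 4.38 × 10⁻¹⁸ J
a₀ = 5.26 × 10⁻¹¹ m
E_h/a₀ = 8.33 × 10⁻⁸ N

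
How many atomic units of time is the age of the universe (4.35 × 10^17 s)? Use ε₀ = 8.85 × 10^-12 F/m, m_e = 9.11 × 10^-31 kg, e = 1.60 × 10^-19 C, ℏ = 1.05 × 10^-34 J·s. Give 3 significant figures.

atomic unit of time: τ_au = (4πε₀)²ℏ³/(m_e e⁴) = 2.40 × 10^-17 s.
4.35 × 10^17 / 2.40 × 10^-17 = 1.81 × 10^34

1.81 × 10^34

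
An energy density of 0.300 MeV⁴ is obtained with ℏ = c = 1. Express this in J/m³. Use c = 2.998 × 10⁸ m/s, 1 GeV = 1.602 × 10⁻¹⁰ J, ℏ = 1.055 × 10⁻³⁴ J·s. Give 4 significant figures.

6.245 × 10²⁴ J/m³

[E]/[L]³ = [E]⁴/(ℏc)³; restore (ℏc)⁻³.
1 GeV⁴ → 1/(ℏc)³ × (1 GeV in J)⁴ = 2.082 × 10³⁷ J/m³.
Convert the energy scale: 0.300 MeV⁴ = 3.00 × 10⁻¹³ GeV⁴.
Result: 3.00 × 10⁻¹³ × 2.082 × 10³⁷ = 6.245 × 10²⁴ J/m³.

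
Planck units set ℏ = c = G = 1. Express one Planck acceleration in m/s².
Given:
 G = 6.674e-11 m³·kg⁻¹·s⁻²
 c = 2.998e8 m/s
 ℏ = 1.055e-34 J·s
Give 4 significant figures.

From ℏ = c = G = 1 the acceleration scale is a_P = √(c⁷/(ℏG)).
  = √(3.092e103)
  = 5.560e51 m/s²

5.560e51 m/s²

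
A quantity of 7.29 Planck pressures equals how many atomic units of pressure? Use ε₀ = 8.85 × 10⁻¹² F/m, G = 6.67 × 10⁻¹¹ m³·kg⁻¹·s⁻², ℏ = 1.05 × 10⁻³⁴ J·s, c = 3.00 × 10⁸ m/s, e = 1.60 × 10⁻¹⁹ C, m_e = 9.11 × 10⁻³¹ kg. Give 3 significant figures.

Planck pressure: p_P = c⁷/(ℏG²) = 4.68 × 10¹¹³ Pa
atomic unit of pressure: P_au = E_h/a₀³ = m_e⁴e¹⁰/((4πε₀)⁵ℏ⁸) = 3.01 × 10¹³ Pa
7.29 × 4.68 × 10¹¹³ / 3.01 × 10¹³ = 1.13 × 10¹⁰¹

1.13 × 10¹⁰¹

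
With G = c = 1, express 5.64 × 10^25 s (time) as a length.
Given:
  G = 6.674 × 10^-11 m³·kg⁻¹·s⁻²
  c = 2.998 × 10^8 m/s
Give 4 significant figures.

1.691 × 10^34 m

Time → length via c.
5.64 × 10^25 s × (c) = 1.691 × 10^34 m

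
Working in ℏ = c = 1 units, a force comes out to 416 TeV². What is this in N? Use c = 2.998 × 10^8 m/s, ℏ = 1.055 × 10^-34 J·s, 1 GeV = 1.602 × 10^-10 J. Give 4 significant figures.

3.375 × 10^14 N

Force is [E]/[L] = [E]²/(ℏc); restore (ℏc)⁻¹.
1 GeV² → 1/(ℏc) × (1 GeV in J)² = 8.114 × 10^5 N.
Convert the energy scale: 416 TeV² = 4.16 × 10^8 GeV².
Result: 4.16 × 10^8 × 8.114 × 10^5 = 3.375 × 10^14 N.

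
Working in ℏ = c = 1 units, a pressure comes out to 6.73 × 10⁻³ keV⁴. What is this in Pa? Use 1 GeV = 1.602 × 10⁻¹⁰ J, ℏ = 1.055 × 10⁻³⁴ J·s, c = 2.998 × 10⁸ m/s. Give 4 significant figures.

Pressure is [E]/[L]³ = [E]⁴/(ℏc)³.
1 GeV⁴ → 1/(ℏc)³ × (1 GeV in J)⁴ = 2.082 × 10³⁷ Pa.
Convert the energy scale: 6.73 × 10⁻³ keV⁴ = 6.73 × 10⁻²⁷ GeV⁴.
Result: 6.73 × 10⁻²⁷ × 2.082 × 10³⁷ = 1.401 × 10¹¹ Pa.

1.401 × 10¹¹ Pa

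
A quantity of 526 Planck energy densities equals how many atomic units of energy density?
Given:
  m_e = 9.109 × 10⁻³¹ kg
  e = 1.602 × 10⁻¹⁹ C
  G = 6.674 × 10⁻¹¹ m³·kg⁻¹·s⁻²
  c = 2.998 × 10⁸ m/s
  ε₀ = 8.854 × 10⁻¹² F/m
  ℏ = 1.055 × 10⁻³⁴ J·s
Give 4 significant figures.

8.318 × 10¹⁰²

Planck energy density: u_P = c⁷/(ℏG²) = 4.632 × 10¹¹³ J/m³
atomic unit of energy density: u_au = E_h/a₀³ = m_e⁴e¹⁰/((4πε₀)⁵ℏ⁸) = 2.929 × 10¹³ J/m³
526 × 4.632 × 10¹¹³ / 2.929 × 10¹³ = 8.318 × 10¹⁰²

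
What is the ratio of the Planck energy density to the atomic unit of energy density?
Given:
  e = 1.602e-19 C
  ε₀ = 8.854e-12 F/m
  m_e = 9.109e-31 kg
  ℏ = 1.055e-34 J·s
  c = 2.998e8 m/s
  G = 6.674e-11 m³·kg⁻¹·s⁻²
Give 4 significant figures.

1.581e100

Planck energy density: u_P = c⁷/(ℏG²) = 4.632e113 J/m³
atomic unit of energy density: u_au = E_h/a₀³ = m_e⁴e¹⁰/((4πε₀)⁵ℏ⁸) = 2.929e13 J/m³
ratio = 4.632e113 / 2.929e13 = 1.581e100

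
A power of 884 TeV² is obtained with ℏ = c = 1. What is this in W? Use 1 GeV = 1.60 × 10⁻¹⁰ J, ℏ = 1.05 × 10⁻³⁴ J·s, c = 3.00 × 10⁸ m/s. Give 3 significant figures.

2.16 × 10²³ W

Power is [E]/[T] = [E]²/ℏ.
1 GeV² → 1/ℏ × (1 GeV in J)² = 2.44 × 10¹⁴ W.
Convert the energy scale: 884 TeV² = 8.84 × 10⁸ GeV².
Result: 8.84 × 10⁸ × 2.44 × 10¹⁴ = 2.16 × 10²³ W.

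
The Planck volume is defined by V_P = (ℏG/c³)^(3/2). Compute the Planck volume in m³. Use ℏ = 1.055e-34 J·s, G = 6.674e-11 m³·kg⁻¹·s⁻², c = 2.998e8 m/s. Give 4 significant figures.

V_P = (ℏG/c³)^(3/2)
  = √(1.784e-209)
  = 4.224e-105 m³

4.224e-105 m³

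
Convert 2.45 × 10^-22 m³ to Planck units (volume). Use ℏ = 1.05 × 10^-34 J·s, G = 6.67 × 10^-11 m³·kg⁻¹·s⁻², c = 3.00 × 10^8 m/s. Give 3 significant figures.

Planck volume: V_P = (ℏG/c³)^(3/2) = 4.18 × 10^-105 m³.
2.45 × 10^-22 / 4.18 × 10^-105 = 5.86 × 10^82

5.86 × 10^82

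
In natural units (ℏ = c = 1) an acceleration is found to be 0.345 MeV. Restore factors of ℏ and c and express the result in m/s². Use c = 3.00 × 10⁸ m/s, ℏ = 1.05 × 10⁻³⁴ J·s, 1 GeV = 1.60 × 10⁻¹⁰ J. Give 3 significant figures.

1.58 × 10²⁹ m/s²

Acceleration is [L]/[T]² = c·[E]/ℏ.
1 GeV → c/ℏ × (1 GeV in J) = 4.57 × 10³² m/s².
Convert the energy scale: 0.345 MeV = 3.45 × 10⁻⁴ GeV.
Result: 3.45 × 10⁻⁴ × 4.57 × 10³² = 1.58 × 10²⁹ m/s².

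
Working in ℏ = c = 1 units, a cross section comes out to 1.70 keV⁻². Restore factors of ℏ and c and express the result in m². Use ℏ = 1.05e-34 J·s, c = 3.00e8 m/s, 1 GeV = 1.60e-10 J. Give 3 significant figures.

6.59e-20 m²

Area is [L]² = [E]⁻²·(ℏc)²; restore (ℏc)².
1 GeV⁻² → (ℏc)² × (1 GeV in J)⁻² = 3.88e-32 m².
Convert the energy scale: 1.70 keV⁻² = 1.70e12 GeV⁻².
Result: 1.70e12 × 3.88e-32 = 6.59e-20 m².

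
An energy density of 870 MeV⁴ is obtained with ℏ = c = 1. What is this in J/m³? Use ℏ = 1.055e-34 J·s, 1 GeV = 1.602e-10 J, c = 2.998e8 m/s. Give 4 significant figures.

1.811e28 J/m³

[E]/[L]³ = [E]⁴/(ℏc)³; restore (ℏc)⁻³.
1 GeV⁴ → 1/(ℏc)³ × (1 GeV in J)⁴ = 2.082e37 J/m³.
Convert the energy scale: 870 MeV⁴ = 8.70e-10 GeV⁴.
Result: 8.70e-10 × 2.082e37 = 1.811e28 J/m³.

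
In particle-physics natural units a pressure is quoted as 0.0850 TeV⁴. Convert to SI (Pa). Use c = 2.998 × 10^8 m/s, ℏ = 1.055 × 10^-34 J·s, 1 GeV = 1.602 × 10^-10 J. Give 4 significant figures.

Pressure is [E]/[L]³ = [E]⁴/(ℏc)³.
1 GeV⁴ → 1/(ℏc)³ × (1 GeV in J)⁴ = 2.082 × 10^37 Pa.
Convert the energy scale: 0.0850 TeV⁴ = 8.50 × 10^10 GeV⁴.
Result: 8.50 × 10^10 × 2.082 × 10^37 = 1.769 × 10^48 Pa.

1.769 × 10^48 Pa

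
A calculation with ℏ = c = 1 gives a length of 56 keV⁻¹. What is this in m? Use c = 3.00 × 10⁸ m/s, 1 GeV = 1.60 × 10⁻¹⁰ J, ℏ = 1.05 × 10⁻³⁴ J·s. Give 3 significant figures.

1.10 × 10⁻⁸ m

A length is [E]⁻¹ in ℏ=c=1; restore one factor of ℏc.
1 GeV⁻¹ → ℏc × (1 GeV in J)⁻¹ = 1.97 × 10⁻¹⁶ m.
Convert the energy scale: 56 keV⁻¹ = 5.60 × 10⁷ GeV⁻¹.
Result: 5.60 × 10⁷ × 1.97 × 10⁻¹⁶ = 1.10 × 10⁻⁸ m.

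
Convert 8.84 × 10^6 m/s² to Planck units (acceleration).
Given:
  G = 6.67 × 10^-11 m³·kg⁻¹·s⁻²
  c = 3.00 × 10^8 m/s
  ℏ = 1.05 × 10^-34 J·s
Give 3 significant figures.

1.58 × 10^-45

Planck acceleration: a_P = √(c⁷/(ℏG)) = 5.59 × 10^51 m/s².
8.84 × 10^6 / 5.59 × 10^51 = 1.58 × 10^-45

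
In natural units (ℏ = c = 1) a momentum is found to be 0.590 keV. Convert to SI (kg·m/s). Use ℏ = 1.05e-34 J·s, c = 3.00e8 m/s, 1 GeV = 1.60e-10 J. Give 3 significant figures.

Momentum is [E]/c; divide by c.
1 GeV → 1/c × (1 GeV in J) = 5.33e-19 kg·m/s.
Convert the energy scale: 0.590 keV = 5.90e-7 GeV.
Result: 5.90e-7 × 5.33e-19 = 3.15e-25 kg·m/s.

3.15e-25 kg·m/s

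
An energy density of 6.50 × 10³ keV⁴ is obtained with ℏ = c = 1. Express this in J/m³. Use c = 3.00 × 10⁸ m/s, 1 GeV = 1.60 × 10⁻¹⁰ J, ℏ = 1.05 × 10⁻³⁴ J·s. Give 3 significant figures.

[E]/[L]³ = [E]⁴/(ℏc)³; restore (ℏc)⁻³.
1 GeV⁴ → 1/(ℏc)³ × (1 GeV in J)⁴ = 2.10 × 10³⁷ J/m³.
Convert the energy scale: 6.50 × 10³ keV⁴ = 6.50 × 10⁻²¹ GeV⁴.
Result: 6.50 × 10⁻²¹ × 2.10 × 10³⁷ = 1.36 × 10¹⁷ J/m³.

1.36 × 10¹⁷ J/m³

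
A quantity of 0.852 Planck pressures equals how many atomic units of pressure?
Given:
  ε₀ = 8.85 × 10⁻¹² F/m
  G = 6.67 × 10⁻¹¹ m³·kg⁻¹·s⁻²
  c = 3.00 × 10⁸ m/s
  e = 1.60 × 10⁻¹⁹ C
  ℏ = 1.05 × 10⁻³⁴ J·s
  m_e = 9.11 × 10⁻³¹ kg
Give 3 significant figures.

1.32 × 10¹⁰⁰

Planck pressure: p_P = c⁷/(ℏG²) = 4.68 × 10¹¹³ Pa
atomic unit of pressure: P_au = E_h/a₀³ = m_e⁴e¹⁰/((4πε₀)⁵ℏ⁸) = 3.01 × 10¹³ Pa
0.852 × 4.68 × 10¹¹³ / 3.01 × 10¹³ = 1.32 × 10¹⁰⁰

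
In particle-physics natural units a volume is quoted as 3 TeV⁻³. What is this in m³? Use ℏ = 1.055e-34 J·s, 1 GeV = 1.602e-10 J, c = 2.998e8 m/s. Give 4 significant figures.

2.309e-56 m³

Volume is [L]³ = [E]⁻³·(ℏc)³.
1 GeV⁻³ → (ℏc)³ × (1 GeV in J)⁻³ = 7.696e-48 m³.
Convert the energy scale: 3 TeV⁻³ = 3.00e-9 GeV⁻³.
Result: 3.00e-9 × 7.696e-48 = 2.309e-56 m³.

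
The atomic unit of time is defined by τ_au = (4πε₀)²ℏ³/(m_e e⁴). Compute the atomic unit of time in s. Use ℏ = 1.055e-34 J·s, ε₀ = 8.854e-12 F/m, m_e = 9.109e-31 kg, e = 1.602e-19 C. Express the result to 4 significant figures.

τ_au = (4πε₀)²ℏ³/(m_e e⁴)
E_h = 4.354e-18 J
ℏ/E_h = 2.423e-17 s

2.423e-17 s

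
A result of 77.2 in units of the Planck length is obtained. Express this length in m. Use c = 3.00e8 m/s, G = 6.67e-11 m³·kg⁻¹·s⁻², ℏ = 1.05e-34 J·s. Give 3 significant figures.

One Planck length: ℓ_P = √(ℏG/c³) = 1.61e-35 m.
77.2 × 1.61e-35 m = 1.24e-33 m

1.24e-33 m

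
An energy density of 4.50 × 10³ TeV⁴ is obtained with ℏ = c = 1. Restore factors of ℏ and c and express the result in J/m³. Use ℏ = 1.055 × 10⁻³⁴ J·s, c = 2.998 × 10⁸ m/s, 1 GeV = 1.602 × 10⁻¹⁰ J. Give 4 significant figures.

[E]/[L]³ = [E]⁴/(ℏc)³; restore (ℏc)⁻³.
1 GeV⁴ → 1/(ℏc)³ × (1 GeV in J)⁴ = 2.082 × 10³⁷ J/m³.
Convert the energy scale: 4.50 × 10³ TeV⁴ = 4.50 × 10¹⁵ GeV⁴.
Result: 4.50 × 10¹⁵ × 2.082 × 10³⁷ = 9.367 × 10⁵² J/m³.

9.367 × 10⁵² J/m³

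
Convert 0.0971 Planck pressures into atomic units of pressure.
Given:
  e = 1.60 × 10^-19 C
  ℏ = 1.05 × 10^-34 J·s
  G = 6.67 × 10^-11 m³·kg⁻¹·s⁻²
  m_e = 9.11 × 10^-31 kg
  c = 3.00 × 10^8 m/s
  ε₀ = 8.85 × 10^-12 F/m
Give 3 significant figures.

1.51 × 10^99

Planck pressure: p_P = c⁷/(ℏG²) = 4.68 × 10^113 Pa
atomic unit of pressure: P_au = E_h/a₀³ = m_e⁴e¹⁰/((4πε₀)⁵ℏ⁸) = 3.01 × 10^13 Pa
0.0971 × 4.68 × 10^113 / 3.01 × 10^13 = 1.51 × 10^99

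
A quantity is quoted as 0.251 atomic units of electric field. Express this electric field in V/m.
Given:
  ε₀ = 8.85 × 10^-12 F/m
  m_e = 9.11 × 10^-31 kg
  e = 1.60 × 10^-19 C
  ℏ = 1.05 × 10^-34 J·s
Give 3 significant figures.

One atomic unit of electric field: E_au = E_h/(e a₀) = m_e²e⁵/((4πε₀)³ℏ⁴) = 5.20 × 10^11 V/m.
0.251 × 5.20 × 10^11 V/m = 1.31 × 10^11 V/m

1.31 × 10^11 V/m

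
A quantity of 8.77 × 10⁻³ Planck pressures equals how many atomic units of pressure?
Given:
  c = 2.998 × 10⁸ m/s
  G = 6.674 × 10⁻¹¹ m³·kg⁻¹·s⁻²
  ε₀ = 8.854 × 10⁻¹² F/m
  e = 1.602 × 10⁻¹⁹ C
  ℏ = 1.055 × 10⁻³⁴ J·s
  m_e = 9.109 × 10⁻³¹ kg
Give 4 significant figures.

Planck pressure: p_P = c⁷/(ℏG²) = 4.632 × 10¹¹³ Pa
atomic unit of pressure: P_au = E_h/a₀³ = m_e⁴e¹⁰/((4πε₀)⁵ℏ⁸) = 2.929 × 10¹³ Pa
8.77 × 10⁻³ × 4.632 × 10¹¹³ / 2.929 × 10¹³ = 1.387 × 10⁹⁸

1.387 × 10⁹⁸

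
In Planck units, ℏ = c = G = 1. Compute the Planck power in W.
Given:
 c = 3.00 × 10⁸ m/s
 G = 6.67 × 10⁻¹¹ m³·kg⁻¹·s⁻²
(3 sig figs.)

3.64 × 10⁵² W

From ℏ = c = G = 1 the power scale is P_P = c⁵/G.
  = 2.43 × 10⁴² / 6.67 × 10⁻¹¹
  = 3.64 × 10⁵² W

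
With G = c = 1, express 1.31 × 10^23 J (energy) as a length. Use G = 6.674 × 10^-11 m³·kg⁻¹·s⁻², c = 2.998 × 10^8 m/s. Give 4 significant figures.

1.082 × 10^-21 m

Energy → length via G/c⁴.
1.31 × 10^23 J × (G/c⁴) = 1.082 × 10^-21 m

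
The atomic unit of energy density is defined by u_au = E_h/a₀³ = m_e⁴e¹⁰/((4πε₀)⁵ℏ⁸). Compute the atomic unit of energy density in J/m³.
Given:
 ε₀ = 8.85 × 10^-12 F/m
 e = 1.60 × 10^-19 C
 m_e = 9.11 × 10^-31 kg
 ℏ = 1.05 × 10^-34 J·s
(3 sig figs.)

u_au = E_h/a₀³ = m_e⁴e¹⁰/((4πε₀)⁵ℏ⁸)
E_h = 4.38 × 10^-18 J
a₀ = 5.26 × 10^-11 m
E_h/a₀³ = 3.01 × 10^13 J/m³

3.01 × 10^13 J/m³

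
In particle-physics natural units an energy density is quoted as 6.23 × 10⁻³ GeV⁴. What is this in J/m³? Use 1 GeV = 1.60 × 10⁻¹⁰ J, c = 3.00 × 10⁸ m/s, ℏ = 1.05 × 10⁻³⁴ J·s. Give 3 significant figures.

[E]/[L]³ = [E]⁴/(ℏc)³; restore (ℏc)⁻³.
1 GeV⁴ → 1/(ℏc)³ × (1 GeV in J)⁴ = 2.10 × 10³⁷ J/m³.
Result: 6.23 × 10⁻³ × 2.10 × 10³⁷ = 1.31 × 10³⁵ J/m³.

1.31 × 10³⁵ J/m³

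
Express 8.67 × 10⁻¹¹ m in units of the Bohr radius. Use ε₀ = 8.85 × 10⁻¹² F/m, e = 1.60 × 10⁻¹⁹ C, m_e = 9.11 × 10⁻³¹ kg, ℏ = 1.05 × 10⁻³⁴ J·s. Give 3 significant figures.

Bohr radius: a₀ = 4πε₀ℏ²/(m_e e²) = 5.26 × 10⁻¹¹ m.
8.67 × 10⁻¹¹ / 5.26 × 10⁻¹¹ = 1.65

1.65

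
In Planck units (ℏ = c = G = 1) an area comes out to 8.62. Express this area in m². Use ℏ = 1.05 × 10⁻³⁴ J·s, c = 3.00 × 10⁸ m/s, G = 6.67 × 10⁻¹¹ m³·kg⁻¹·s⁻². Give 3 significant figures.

One Planck area: A_P = ℏG/c³ = 2.59 × 10⁻⁷⁰ m².
8.62 × 2.59 × 10⁻⁷⁰ m² = 2.24 × 10⁻⁶⁹ m²

2.24 × 10⁻⁶⁹ m²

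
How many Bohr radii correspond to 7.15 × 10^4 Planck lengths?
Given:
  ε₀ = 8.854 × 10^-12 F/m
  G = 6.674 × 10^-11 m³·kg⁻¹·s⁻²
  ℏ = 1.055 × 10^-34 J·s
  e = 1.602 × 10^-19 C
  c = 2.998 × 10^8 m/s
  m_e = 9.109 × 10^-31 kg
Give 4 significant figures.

2.182 × 10^-20

Planck length: ℓ_P = √(ℏG/c³) = 1.616 × 10^-35 m
Bohr radius: a₀ = 4πε₀ℏ²/(m_e e²) = 5.297 × 10^-11 m
7.15 × 10^4 × 1.616 × 10^-35 / 5.297 × 10^-11 = 2.182 × 10^-20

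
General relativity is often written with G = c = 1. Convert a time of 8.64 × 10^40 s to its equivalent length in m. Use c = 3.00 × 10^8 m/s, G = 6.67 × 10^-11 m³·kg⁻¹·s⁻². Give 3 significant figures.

Time → length via c.
8.64 × 10^40 s × (c) = 2.59 × 10^49 m

2.59 × 10^49 m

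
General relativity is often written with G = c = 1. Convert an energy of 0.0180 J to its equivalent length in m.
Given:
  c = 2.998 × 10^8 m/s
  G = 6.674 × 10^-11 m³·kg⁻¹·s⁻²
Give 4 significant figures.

Energy → length via G/c⁴.
0.0180 J × (G/c⁴) = 1.487 × 10^-46 m

1.487 × 10^-46 m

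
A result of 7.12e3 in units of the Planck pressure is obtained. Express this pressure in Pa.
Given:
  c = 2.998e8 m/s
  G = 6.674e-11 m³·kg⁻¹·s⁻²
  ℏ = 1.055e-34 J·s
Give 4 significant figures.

One Planck pressure: p_P = c⁷/(ℏG²) = 4.632e113 Pa.
7.12e3 × 4.632e113 Pa = 3.298e117 Pa

3.298e117 Pa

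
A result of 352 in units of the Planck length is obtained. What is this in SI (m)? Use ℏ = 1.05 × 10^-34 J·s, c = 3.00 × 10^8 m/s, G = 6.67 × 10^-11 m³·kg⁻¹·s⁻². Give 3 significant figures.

5.67 × 10^-33 m

One Planck length: ℓ_P = √(ℏG/c³) = 1.61 × 10^-35 m.
352 × 1.61 × 10^-35 m = 5.67 × 10^-33 m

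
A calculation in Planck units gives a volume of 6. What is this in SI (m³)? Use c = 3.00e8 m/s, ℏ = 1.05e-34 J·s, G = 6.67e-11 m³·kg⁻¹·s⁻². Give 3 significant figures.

One Planck volume: V_P = (ℏG/c³)^(3/2) = 4.18e-105 m³.
6 × 4.18e-105 m³ = 2.51e-104 m³

2.51e-104 m³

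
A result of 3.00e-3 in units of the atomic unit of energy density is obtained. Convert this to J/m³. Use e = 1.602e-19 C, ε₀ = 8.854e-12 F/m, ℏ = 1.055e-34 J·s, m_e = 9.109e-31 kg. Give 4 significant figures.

One atomic unit of energy density: u_au = E_h/a₀³ = m_e⁴e¹⁰/((4πε₀)⁵ℏ⁸) = 2.929e13 J/m³.
3.00e-3 × 2.929e13 J/m³ = 8.787e10 J/m³

8.787e10 J/m³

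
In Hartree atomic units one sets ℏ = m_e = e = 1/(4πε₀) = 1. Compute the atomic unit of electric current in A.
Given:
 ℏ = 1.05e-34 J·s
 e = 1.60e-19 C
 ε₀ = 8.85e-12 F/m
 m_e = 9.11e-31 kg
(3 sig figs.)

I_au = e E_h/ℏ = m_e e⁵/((4πε₀)²ℏ³)
E_h = 4.38e-18 J
e·E_h/ℏ = 6.67e-3 A

6.67e-3 A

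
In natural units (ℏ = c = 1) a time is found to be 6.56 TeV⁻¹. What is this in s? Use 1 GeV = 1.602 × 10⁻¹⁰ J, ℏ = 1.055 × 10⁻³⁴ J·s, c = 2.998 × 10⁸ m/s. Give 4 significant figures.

A time is [E]⁻¹ in ℏ=c=1; restore one factor of ℏ.
1 GeV⁻¹ → ℏ × (1 GeV in J)⁻¹ = 6.586 × 10⁻²⁵ s.
Convert the energy scale: 6.56 TeV⁻¹ = 6.56 × 10⁻³ GeV⁻¹.
Result: 6.56 × 10⁻³ × 6.586 × 10⁻²⁵ = 4.320 × 10⁻²⁷ s.

4.320 × 10⁻²⁷ s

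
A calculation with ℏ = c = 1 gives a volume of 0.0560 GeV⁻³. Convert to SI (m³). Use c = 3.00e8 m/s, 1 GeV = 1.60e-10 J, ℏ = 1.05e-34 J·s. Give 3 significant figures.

4.27e-49 m³

Volume is [L]³ = [E]⁻³·(ℏc)³.
1 GeV⁻³ → (ℏc)³ × (1 GeV in J)⁻³ = 7.63e-48 m³.
Result: 0.0560 × 7.63e-48 = 4.27e-49 m³.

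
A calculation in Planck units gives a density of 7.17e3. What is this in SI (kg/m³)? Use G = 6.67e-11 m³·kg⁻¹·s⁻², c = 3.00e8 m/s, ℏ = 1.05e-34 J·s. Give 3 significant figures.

3.73e100 kg/m³

One Planck density: ρ_P = c⁵/(ℏG²) = 5.20e96 kg/m³.
7.17e3 × 5.20e96 kg/m³ = 3.73e100 kg/m³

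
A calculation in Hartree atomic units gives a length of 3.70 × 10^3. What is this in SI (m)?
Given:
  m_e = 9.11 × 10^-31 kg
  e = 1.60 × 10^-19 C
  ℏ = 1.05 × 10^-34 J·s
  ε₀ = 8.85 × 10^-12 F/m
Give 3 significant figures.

One Bohr radius: a₀ = 4πε₀ℏ²/(m_e e²) = 5.26 × 10^-11 m.
3.70 × 10^3 × 5.26 × 10^-11 m = 1.95 × 10^-7 m

1.95 × 10^-7 m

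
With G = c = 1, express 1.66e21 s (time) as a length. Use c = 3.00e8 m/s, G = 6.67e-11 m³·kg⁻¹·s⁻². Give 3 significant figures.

4.98e29 m

Time → length via c.
1.66e21 s × (c) = 4.98e29 m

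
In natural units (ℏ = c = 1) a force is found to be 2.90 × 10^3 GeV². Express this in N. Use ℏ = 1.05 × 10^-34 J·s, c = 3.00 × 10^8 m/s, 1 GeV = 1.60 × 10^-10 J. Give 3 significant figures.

Force is [E]/[L] = [E]²/(ℏc); restore (ℏc)⁻¹.
1 GeV² → 1/(ℏc) × (1 GeV in J)² = 8.13 × 10^5 N.
Result: 2.90 × 10^3 × 8.13 × 10^5 = 2.36 × 10^9 N.

2.36 × 10^9 N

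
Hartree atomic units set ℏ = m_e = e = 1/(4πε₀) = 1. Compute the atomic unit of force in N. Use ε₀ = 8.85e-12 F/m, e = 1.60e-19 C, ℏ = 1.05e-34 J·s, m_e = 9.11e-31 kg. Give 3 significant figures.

8.33e-8 N

Dimensional analysis gives F_au = E_h/a₀ = m_e²e⁶/((4πε₀)³ℏ⁴).
E_h = 4.38e-18 J
a₀ = 5.26e-11 m
E_h/a₀ = 8.33e-8 N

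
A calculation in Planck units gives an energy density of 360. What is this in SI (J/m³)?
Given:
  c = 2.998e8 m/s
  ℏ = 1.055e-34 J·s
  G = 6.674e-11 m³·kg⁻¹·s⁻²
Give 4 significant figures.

1.668e116 J/m³

One Planck energy density: u_P = c⁷/(ℏG²) = 4.632e113 J/m³.
360 × 4.632e113 J/m³ = 1.668e116 J/m³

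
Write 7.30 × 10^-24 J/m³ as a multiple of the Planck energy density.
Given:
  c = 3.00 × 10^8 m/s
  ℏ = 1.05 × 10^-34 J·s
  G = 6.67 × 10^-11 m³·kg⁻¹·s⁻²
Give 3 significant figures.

1.56 × 10^-137

Planck energy density: u_P = c⁷/(ℏG²) = 4.68 × 10^113 J/m³.
7.30 × 10^-24 / 4.68 × 10^113 = 1.56 × 10^-137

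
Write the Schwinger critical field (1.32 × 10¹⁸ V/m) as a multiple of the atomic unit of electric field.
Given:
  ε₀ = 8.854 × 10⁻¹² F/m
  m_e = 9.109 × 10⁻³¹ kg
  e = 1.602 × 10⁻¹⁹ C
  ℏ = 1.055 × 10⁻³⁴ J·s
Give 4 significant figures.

atomic unit of electric field: E_au = E_h/(e a₀) = m_e²e⁵/((4πε₀)³ℏ⁴) = 5.131 × 10¹¹ V/m.
1.32 × 10¹⁸ / 5.131 × 10¹¹ = 2.573 × 10⁶

2.573 × 10⁶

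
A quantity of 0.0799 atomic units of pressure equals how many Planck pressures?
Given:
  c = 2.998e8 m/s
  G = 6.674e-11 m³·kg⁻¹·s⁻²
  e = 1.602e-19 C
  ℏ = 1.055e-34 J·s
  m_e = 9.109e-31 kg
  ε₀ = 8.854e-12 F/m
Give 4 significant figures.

5.052e-102

atomic unit of pressure: P_au = E_h/a₀³ = m_e⁴e¹⁰/((4πε₀)⁵ℏ⁸) = 2.929e13 Pa
Planck pressure: p_P = c⁷/(ℏG²) = 4.632e113 Pa
0.0799 × 2.929e13 / 4.632e113 = 5.052e-102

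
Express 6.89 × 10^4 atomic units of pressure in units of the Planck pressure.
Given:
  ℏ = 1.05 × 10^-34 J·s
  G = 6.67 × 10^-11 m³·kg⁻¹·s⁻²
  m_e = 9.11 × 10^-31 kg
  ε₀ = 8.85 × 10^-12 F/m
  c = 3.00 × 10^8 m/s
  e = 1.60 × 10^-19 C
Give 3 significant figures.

atomic unit of pressure: P_au = E_h/a₀³ = m_e⁴e¹⁰/((4πε₀)⁵ℏ⁸) = 3.01 × 10^13 Pa
Planck pressure: p_P = c⁷/(ℏG²) = 4.68 × 10^113 Pa
6.89 × 10^4 × 3.01 × 10^13 / 4.68 × 10^113 = 4.43 × 10^-96

4.43 × 10^-96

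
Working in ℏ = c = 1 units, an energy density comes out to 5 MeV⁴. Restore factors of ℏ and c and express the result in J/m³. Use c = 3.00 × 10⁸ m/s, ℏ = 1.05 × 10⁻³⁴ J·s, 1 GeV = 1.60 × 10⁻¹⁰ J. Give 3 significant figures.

1.05 × 10²⁶ J/m³

[E]/[L]³ = [E]⁴/(ℏc)³; restore (ℏc)⁻³.
1 GeV⁴ → 1/(ℏc)³ × (1 GeV in J)⁴ = 2.10 × 10³⁷ J/m³.
Convert the energy scale: 5 MeV⁴ = 5.00 × 10⁻¹² GeV⁴.
Result: 5.00 × 10⁻¹² × 2.10 × 10³⁷ = 1.05 × 10²⁶ J/m³.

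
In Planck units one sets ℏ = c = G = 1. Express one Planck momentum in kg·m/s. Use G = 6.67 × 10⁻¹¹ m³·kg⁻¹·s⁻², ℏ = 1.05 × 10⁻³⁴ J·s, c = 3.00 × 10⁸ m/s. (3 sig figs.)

6.52 kg·m/s

p_P = √(ℏc³/G)
  = √(42.5)
  = 6.52 kg·m/s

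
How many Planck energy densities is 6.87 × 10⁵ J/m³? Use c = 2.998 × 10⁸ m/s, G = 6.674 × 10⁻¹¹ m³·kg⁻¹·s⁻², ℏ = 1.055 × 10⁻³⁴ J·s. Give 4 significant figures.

Planck energy density: u_P = c⁷/(ℏG²) = 4.632 × 10¹¹³ J/m³.
6.87 × 10⁵ / 4.632 × 10¹¹³ = 1.483 × 10⁻¹⁰⁸

1.483 × 10⁻¹⁰⁸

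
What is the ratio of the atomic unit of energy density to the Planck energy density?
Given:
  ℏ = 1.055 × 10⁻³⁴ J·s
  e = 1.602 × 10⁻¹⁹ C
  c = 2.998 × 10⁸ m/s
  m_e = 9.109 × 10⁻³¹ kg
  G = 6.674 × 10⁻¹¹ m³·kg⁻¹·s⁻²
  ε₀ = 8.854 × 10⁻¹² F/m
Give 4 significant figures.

6.323 × 10⁻¹⁰¹

atomic unit of energy density: u_au = E_h/a₀³ = m_e⁴e¹⁰/((4πε₀)⁵ℏ⁸) = 2.929 × 10¹³ J/m³
Planck energy density: u_P = c⁷/(ℏG²) = 4.632 × 10¹¹³ J/m³
ratio = 2.929 × 10¹³ / 4.632 × 10¹¹³ = 6.323 × 10⁻¹⁰¹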